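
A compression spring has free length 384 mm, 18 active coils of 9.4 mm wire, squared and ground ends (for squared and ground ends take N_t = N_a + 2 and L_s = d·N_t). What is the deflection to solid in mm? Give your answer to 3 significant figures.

196 mm

N_t = 20; L_s = 9.4·20 = 188 mm
δ_solid = L₀ − L_s = 384 − 188 = 196 mm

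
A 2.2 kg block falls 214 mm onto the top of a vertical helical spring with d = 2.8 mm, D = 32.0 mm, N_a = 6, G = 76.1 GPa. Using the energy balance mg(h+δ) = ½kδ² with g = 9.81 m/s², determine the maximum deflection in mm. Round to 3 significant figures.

63.5 mm

k = Gd⁴/(8D³N_a) = (76.1×10³)(2.8⁴)/(8·32.0³·6) = 2.9739 N/mm
W = mg = 2.2 × 9.81 = 21.582 N
½kδ² − Wδ − Wh = 0 → δ = (W + √(W² + 2kWh))/k
δ = (21.582 + √(465.78 + 27470.2))/2.9739 = (21.582 + 167.14)/2.9739 = 63.46 mm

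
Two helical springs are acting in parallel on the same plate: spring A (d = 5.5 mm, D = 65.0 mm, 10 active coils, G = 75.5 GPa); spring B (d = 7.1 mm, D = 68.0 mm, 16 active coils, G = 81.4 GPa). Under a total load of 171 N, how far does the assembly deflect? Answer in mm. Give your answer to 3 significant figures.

k_A = Gd⁴/(8D³N_a) = (75.5×10³)(5.5⁴)/(8·65.0³·10) = 3.1446 N/mm
k_B = Gd⁴/(8D³N_a) = (81.4×10³)(7.1⁴)/(8·68.0³·16) = 5.1395 N/mm
Parallel: k_eq = 3.1446 + 5.1395 = 8.2841 N/mm
δ = F/k_eq = 171/8.2841 = 20.642 mm

20.6 mm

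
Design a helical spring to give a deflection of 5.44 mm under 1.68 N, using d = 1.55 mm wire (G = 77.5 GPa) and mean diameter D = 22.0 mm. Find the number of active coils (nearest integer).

Required rate k = F/δ = 1.68/5.44 = 0.30882 N/mm
N_a = Gd⁴/(8D³k) = (77.5×10³ × 1.55⁴)/(8 × 22.0³ × 0.30882)
    = 447330 / 26306.8 = 17 → 17 coils

17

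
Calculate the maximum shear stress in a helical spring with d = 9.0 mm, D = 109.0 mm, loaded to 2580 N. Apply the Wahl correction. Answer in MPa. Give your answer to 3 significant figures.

1100 MPa

Spring index C = D/d = 109.0/9.0 = 12.1111
K_W = (4C−1)/(4C−4) + 0.615/C = 47.444/44.444 + 0.0508 = 1.1183
τ₀ = 8FD/(πd³) = 8·2580·109.0/(π·9.0³) = 2.24976e+06/2290.2 = 982.33 MPa
τ_max = K·τ₀ = 1.1183 × 982.33 = 1098.5 MPa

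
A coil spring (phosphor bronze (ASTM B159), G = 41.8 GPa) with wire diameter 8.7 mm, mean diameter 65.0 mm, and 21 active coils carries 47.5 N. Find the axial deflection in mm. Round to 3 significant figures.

9.15 mm

k = Gd⁴/(8D³N_a) = (41.8×10³)(8.7⁴)/(8·65.0³·21) = 5.1904 N/mm
δ = F/k = 47.5 / 5.1904 = 9.1514 mm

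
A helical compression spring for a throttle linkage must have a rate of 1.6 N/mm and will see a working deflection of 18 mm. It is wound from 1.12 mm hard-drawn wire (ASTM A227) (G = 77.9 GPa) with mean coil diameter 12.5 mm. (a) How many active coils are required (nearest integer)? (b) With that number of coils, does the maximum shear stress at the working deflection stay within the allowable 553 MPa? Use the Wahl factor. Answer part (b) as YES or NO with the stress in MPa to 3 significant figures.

N_a = Gd⁴/(8D³k) = (77.9×10³)(1.12⁴)/(8·12.5³·1.6) = 4.903 → N_a = 5
Actual rate k = Gd⁴/(8D³·5) = 1.569 N/mm
Working load F = kδ = 1.569·18 = 28.242 N
C = 12.5/1.12 = 11.1607; K_W = (4C−1)/(4C−4)+0.615/C = 1.1289
τ_max = K_W·8FD/(πd³) = 1.1289·639.86 = 722.35 MPa
τ_max > 553 MPa → exceeds allowable

(a) 5 coils; (b) NO, τ_max = 722 MPa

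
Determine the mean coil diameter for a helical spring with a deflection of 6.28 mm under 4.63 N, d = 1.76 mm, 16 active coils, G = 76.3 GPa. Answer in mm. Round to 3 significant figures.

19.8 mm

Required rate k = F/δ = 4.63/6.28 = 0.73726 N/mm
D = (Gd⁴/(8N_a·k))^(1/3) = (76.3×10³·1.76⁴/(8·16·0.73726))^(1/3)
  = (7757.89)^(1/3) = 19.7962 mm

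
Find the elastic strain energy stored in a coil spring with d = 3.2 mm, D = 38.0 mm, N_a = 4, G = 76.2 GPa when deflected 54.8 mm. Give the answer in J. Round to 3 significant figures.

6.83 J

k = Gd⁴/(8D³N_a) = (76.2×10³)(3.2⁴)/(8·38.0³·4) = 4.5504 N/mm
U = ½kδ² = 0.5 × 4.5504 × 54.8² = 6832.6 N·mm = 6.8326 J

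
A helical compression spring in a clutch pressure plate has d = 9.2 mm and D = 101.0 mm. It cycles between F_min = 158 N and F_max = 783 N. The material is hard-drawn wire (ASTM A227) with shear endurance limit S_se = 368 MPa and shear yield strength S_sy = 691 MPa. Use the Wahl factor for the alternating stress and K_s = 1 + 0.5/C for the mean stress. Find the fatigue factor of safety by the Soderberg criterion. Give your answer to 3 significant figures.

C = D/d = 101.0/9.2 = 10.9783; K_W = (4C−1)/(4C−4)+0.615/C = 1.1312; K_s = 1+0.5/C = 1.0455
F_a = (F_max−F_min)/2 = 312.5 N; F_m = (F_max+F_min)/2 = 470.5 N
τ_a = K_W·8F_aD/(πd³) = 1.1312 × 103.22 = 116.76 MPa
τ_m = K_s·8F_mD/(πd³) = 1.0455 × 155.4 = 162.48 MPa
Soderberg: 1/n_f = τ_a/S_se + τ_m/S_sy = 116.76/368 + 162.48/691 = 0.31727 + 0.23514 = 0.55241
n_f = 1/0.55241 = 1.81

1.81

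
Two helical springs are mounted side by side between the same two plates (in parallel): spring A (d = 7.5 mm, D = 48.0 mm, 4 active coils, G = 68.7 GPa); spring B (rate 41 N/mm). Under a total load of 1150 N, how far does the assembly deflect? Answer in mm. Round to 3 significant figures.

11.2 mm

k_A = Gd⁴/(8D³N_a) = (68.7×10³)(7.5⁴)/(8·48.0³·4) = 61.423 N/mm
Parallel: k_eq = 61.423 + 41 = 102.42 N/mm
δ = F/k_eq = 1150/102.42 = 11.228 mm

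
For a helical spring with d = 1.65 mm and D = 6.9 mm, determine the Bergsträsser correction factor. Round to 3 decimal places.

1.364

C = D/d = 6.9/1.65 = 4.1818
K_B = (4C+2)/(4C−3) = 18.727/13.727 = 1.3642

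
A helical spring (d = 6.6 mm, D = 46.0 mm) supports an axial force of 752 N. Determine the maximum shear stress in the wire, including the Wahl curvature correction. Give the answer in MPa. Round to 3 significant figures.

372 MPa

Spring index C = D/d = 46.0/6.6 = 6.9697
K_W = (4C−1)/(4C−4) + 0.615/C = 26.879/23.879 + 0.0882 = 1.2139
τ₀ = 8FD/(πd³) = 8·752·46.0/(π·6.6³) = 276736/903.2 = 306.4 MPa
τ_max = K·τ₀ = 1.2139 × 306.4 = 371.93 MPa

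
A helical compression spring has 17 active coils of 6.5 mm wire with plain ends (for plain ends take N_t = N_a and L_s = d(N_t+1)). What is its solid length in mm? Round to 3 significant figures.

plain ends: N_t = N_a = 17
L_s = d·(N_t+1) = 6.5 × 18 = 117 mm

117 mm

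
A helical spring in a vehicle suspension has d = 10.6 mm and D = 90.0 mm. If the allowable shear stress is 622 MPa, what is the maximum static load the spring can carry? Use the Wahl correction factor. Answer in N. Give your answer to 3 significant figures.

C = D/d = 90.0/10.6 = 8.4906
K_W = (4C−1)/(4C−4) + 0.615/C = 32.962/29.962 + 0.0724 = 1.1726
τ_max = K·8FD/(πd³) → F_max = τ_allow·πd³/(8DK)
F_max = 622·π·10.6³/(8·90.0·1.1726) = 2.3273e+06/844.24 = 2756.7 N

2760 N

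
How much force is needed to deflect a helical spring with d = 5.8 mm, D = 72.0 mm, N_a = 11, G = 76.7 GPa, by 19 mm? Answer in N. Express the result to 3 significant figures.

k = Gd⁴/(8D³N_a) = (76.7×10³)(5.8⁴)/(8·72.0³·11) = 2.6426 N/mm
F = k·δ = 2.6426 × 19 = 50.209 N

50.2 N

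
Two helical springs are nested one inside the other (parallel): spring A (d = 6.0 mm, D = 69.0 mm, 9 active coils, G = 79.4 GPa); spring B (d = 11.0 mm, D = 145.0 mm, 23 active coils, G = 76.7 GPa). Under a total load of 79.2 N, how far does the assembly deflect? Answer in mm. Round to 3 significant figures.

12.5 mm

k_A = Gd⁴/(8D³N_a) = (79.4×10³)(6.0⁴)/(8·69.0³·9) = 4.3506 N/mm
k_B = Gd⁴/(8D³N_a) = (76.7×10³)(11.0⁴)/(8·145.0³·23) = 2.0019 N/mm
Parallel: k_eq = 4.3506 + 2.0019 = 6.3525 N/mm
δ = F/k_eq = 79.2/6.3525 = 12.468 mm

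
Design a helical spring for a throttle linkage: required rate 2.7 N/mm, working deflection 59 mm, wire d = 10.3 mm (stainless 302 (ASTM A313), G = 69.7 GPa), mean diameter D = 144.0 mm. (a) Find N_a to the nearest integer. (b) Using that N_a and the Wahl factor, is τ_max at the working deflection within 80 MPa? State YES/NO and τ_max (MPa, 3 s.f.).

(a) 12 coils; (b) YES, τ_max = 59.7 MPa

N_a = Gd⁴/(8D³k) = (69.7×10³)(10.3⁴)/(8·144.0³·2.7) = 12.16 → N_a = 12
Actual rate k = Gd⁴/(8D³·12) = 2.7367 N/mm
Working load F = kδ = 2.7367·59 = 161.46 N
C = 144.0/10.3 = 13.9806; K_W = (4C−1)/(4C−4)+0.615/C = 1.1018
τ_max = K_W·8FD/(πd³) = 1.1018·54.183 = 59.697 MPa
τ_max ≤ 80 MPa → acceptable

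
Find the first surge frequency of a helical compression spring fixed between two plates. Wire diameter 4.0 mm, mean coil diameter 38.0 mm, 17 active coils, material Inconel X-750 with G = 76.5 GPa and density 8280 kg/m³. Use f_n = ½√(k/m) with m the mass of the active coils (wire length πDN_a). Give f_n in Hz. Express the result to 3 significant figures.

55.7 Hz

k = Gd⁴/(8D³N_a) = (76.5×10³)(4.0⁴)/(8·38.0³·17) = 2.6243 N/mm = 2624.3 N/m
Wire length L = πDN_a = π·38.0·17 = 2029.5 mm
m = ρ·(πd²/4)·L = 8280 × 12.566×10⁻⁶ m² × 2.0295 m = 0.21117 kg
f_n = ½√(k/m) = 0.5·√(2624.3/0.21117) = 0.5·√(12428) = 55.74 Hz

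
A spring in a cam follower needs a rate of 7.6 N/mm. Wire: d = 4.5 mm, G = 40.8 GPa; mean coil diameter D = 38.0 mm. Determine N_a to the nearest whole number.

N_a = Gd⁴/(8D³k) = (40.8×10³ × 4.5⁴)/(8 × 38.0³ × 7.6)
    = 1.67306e+07 / 3.33622e+06 = 5.015 → 5 coils

5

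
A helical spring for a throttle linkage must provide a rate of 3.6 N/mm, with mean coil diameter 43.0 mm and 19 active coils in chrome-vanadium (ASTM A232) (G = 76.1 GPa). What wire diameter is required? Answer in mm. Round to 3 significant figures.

d = (8D³N_a·k / G)^(1/4) = (8·43.0³·19·3.6 / (76.1×10³))^0.25
  = (571.7)^0.25 = 4.8898 mm

4.89 mm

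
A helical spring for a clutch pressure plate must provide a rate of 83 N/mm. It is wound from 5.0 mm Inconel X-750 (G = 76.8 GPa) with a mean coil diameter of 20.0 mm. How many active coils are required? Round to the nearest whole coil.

N_a = Gd⁴/(8D³k) = (76.8×10³ × 5.0⁴)/(8 × 20.0³ × 83)
    = 4.8e+07 / 5.312e+06 = 9.036 → 9 coils

9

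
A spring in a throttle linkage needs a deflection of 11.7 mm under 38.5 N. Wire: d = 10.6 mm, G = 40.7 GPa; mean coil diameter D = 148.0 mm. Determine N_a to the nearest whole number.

Required rate k = F/δ = 38.5/11.7 = 3.2906 N/mm
N_a = Gd⁴/(8D³k) = (40.7×10³ × 10.6⁴)/(8 × 148.0³ × 3.2906)
    = 5.13828e+08 / 8.53395e+07 = 6.021 → 6 coils

6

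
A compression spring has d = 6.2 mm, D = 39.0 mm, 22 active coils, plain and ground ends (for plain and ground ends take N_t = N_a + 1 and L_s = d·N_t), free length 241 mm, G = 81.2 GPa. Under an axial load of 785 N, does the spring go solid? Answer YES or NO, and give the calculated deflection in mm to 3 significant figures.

k = Gd⁴/(8D³N_a) = (81.2×10³)(6.2⁴)/(8·39.0³·22) = 11.493 N/mm
N_t = 23; L_s = 6.2·23 = 142.6 mm; δ_solid = L₀ − L_s = 241 − 142.6 = 98.4 mm
δ = F/k = 785/11.493 = 68.305 mm
δ < δ_solid → spring does not go solid

NO, δ = 68.3 mm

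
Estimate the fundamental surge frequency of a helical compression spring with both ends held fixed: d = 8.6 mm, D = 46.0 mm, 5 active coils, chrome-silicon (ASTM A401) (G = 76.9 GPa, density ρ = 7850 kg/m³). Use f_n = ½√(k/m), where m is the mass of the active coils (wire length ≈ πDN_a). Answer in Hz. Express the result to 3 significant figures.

k = Gd⁴/(8D³N_a) = (76.9×10³)(8.6⁴)/(8·46.0³·5) = 108.04 N/mm = 1.0804e+05 N/m
Wire length L = πDN_a = π·46.0·5 = 722.57 mm
m = ρ·(πd²/4)·L = 7850 × 58.088×10⁻⁶ m² × 0.72257 m = 0.32948 kg
f_n = ½√(k/m) = 0.5·√(1.0804e+05/0.32948) = 0.5·√(3.2791e+05) = 286.32 Hz

286 Hz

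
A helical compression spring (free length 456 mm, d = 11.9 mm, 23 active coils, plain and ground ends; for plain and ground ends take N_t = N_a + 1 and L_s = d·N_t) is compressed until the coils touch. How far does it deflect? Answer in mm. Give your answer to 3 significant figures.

170 mm

N_t = 24; L_s = 11.9·24 = 285.6 mm
δ_solid = L₀ − L_s = 456 − 285.6 = 170.4 mm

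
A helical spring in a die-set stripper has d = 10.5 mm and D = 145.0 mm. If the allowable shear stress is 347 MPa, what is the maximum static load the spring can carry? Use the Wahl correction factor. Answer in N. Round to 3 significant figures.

986 N

C = D/d = 145.0/10.5 = 13.8095
K_W = (4C−1)/(4C−4) + 0.615/C = 54.238/51.238 + 0.0445 = 1.1031
τ_max = K·8FD/(πd³) → F_max = τ_allow·πd³/(8DK)
F_max = 347·π·10.5³/(8·145.0·1.1031) = 1.262e+06/1279.6 = 986.23 N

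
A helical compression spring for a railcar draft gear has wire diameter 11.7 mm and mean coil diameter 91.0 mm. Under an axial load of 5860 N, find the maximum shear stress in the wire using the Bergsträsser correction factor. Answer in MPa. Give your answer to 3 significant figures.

999 MPa

Spring index C = D/d = 91.0/11.7 = 7.7778
K_B = (4C+2)/(4C−3) = 33.111/28.111 = 1.1779
τ₀ = 8FD/(πd³) = 8·5860·91.0/(π·11.7³) = 4.26608e+06/5031.6 = 847.85 MPa
τ_max = K·τ₀ = 1.1779 × 847.85 = 998.66 MPa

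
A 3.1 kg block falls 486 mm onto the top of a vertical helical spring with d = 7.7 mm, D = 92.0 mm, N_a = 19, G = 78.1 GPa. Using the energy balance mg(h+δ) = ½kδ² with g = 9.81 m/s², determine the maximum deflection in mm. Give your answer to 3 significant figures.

127 mm

k = Gd⁴/(8D³N_a) = (78.1×10³)(7.7⁴)/(8·92.0³·19) = 2.3196 N/mm
W = mg = 3.1 × 9.81 = 30.411 N
½kδ² − Wδ − Wh = 0 → δ = (W + √(W² + 2kWh))/k
δ = (30.411 + √(924.83 + 68565.2))/2.3196 = (30.411 + 263.61)/2.3196 = 126.76 mm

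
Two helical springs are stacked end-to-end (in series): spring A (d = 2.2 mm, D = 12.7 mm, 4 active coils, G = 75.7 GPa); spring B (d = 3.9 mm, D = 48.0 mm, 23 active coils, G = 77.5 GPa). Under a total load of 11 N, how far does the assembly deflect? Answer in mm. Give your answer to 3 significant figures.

k_A = Gd⁴/(8D³N_a) = (75.7×10³)(2.2⁴)/(8·12.7³·4) = 27.054 N/mm
k_B = Gd⁴/(8D³N_a) = (77.5×10³)(3.9⁴)/(8·48.0³·23) = 0.88109 N/mm
Series: 1/k_eq = 1/27.054 + 1/0.88109 = 1.1719; k_eq = 0.8533 N/mm
δ = F/k_eq = 11/0.8533 = 12.891 mm

12.9 mm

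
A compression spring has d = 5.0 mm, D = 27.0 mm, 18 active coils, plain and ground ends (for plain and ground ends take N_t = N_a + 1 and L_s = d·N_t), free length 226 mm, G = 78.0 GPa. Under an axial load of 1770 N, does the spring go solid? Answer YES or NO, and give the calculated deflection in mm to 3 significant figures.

k = Gd⁴/(8D³N_a) = (78.0×10³)(5.0⁴)/(8·27.0³·18) = 17.2 N/mm
N_t = 19; L_s = 5.0·19 = 95 mm; δ_solid = L₀ − L_s = 226 − 95 = 131 mm
δ = F/k = 1770/17.2 = 102.91 mm
δ < δ_solid → spring does not go solid

NO, δ = 103 mm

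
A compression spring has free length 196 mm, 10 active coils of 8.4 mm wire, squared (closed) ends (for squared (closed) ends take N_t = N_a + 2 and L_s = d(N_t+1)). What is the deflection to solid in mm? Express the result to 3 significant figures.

86.8 mm

N_t = 12; L_s = 8.4·13 = 109.2 mm
δ_solid = L₀ − L_s = 196 − 109.2 = 86.8 mm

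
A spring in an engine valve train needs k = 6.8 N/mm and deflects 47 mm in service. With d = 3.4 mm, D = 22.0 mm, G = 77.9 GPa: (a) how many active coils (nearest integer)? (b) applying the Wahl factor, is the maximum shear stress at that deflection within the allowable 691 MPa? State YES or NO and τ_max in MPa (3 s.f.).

N_a = Gd⁴/(8D³k) = (77.9×10³)(3.4⁴)/(8·22.0³·6.8) = 17.97 → N_a = 18
Actual rate k = Gd⁴/(8D³·18) = 6.7893 N/mm
Working load F = kδ = 6.7893·47 = 319.1 N
C = 22.0/3.4 = 6.4706; K_W = (4C−1)/(4C−4)+0.615/C = 1.2321
τ_max = K_W·8FD/(πd³) = 1.2321·454.83 = 560.41 MPa
τ_max ≤ 691 MPa → acceptable

(a) 18 coils; (b) YES, τ_max = 560 MPa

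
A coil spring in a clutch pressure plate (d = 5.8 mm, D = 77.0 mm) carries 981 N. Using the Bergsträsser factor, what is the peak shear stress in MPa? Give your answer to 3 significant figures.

Spring index C = D/d = 77.0/5.8 = 13.2759
K_B = (4C+2)/(4C−3) = 55.103/50.103 = 1.0998
τ₀ = 8FD/(πd³) = 8·981·77.0/(π·5.8³) = 604296/612.96 = 985.86 MPa
τ_max = K·τ₀ = 1.0998 × 985.86 = 1084.2 MPa

1080 MPa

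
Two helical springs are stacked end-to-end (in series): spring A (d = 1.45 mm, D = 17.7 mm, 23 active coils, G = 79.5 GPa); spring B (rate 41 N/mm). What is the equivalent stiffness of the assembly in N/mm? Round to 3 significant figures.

k_A = Gd⁴/(8D³N_a) = (79.5×10³)(1.45⁴)/(8·17.7³·23) = 0.34443 N/mm
Series: 1/k_eq = 1/0.34443 + 1/41 = 2.9277; k_eq = 0.34156 N/mm

0.342 N/mm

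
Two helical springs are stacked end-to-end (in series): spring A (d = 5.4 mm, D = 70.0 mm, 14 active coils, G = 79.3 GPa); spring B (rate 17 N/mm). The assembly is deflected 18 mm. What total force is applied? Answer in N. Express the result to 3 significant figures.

k_A = Gd⁴/(8D³N_a) = (79.3×10³)(5.4⁴)/(8·70.0³·14) = 1.7552 N/mm
Series: 1/k_eq = 1/1.7552 + 1/17 = 0.62855; k_eq = 1.591 N/mm
F = k_eq·δ = 1.591·18 = 28.637 N

28.6 N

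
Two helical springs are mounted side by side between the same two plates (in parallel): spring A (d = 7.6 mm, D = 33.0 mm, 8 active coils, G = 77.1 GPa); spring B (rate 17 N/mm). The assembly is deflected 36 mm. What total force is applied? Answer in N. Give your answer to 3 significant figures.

k_A = Gd⁴/(8D³N_a) = (77.1×10³)(7.6⁴)/(8·33.0³·8) = 111.84 N/mm
Parallel: k_eq = 111.84 + 17 = 128.84 N/mm
F = k_eq·δ = 128.84·36 = 4638.1 N

4640 N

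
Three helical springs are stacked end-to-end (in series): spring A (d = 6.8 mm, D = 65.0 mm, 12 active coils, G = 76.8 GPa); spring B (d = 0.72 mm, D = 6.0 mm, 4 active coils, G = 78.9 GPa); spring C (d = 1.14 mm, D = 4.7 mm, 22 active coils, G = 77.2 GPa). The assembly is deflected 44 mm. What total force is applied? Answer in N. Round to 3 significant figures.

k_A = Gd⁴/(8D³N_a) = (76.8×10³)(6.8⁴)/(8·65.0³·12) = 6.2285 N/mm
k_B = Gd⁴/(8D³N_a) = (78.9×10³)(0.72⁴)/(8·6.0³·4) = 3.0676 N/mm
k_C = Gd⁴/(8D³N_a) = (77.2×10³)(1.14⁴)/(8·4.7³·22) = 7.1356 N/mm
Series: 1/k_eq = 1/6.2285 + 1/3.0676 + 1/7.1356 = 0.62668; k_eq = 1.5957 N/mm
F = k_eq·δ = 1.5957·44 = 70.211 N

70.2 N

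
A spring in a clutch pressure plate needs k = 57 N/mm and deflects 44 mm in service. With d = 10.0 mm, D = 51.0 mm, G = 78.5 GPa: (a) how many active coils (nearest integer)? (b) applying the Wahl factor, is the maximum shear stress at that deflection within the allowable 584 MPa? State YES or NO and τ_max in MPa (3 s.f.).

N_a = Gd⁴/(8D³k) = (78.5×10³)(10.0⁴)/(8·51.0³·57) = 12.98 → N_a = 13
Actual rate k = Gd⁴/(8D³·13) = 56.902 N/mm
Working load F = kδ = 56.902·44 = 2503.7 N
C = 51.0/10.0 = 5.1000; K_W = (4C−1)/(4C−4)+0.615/C = 1.3035
τ_max = K_W·8FD/(πd³) = 1.3035·325.15 = 423.84 MPa
τ_max ≤ 584 MPa → acceptable

(a) 13 coils; (b) YES, τ_max = 424 MPa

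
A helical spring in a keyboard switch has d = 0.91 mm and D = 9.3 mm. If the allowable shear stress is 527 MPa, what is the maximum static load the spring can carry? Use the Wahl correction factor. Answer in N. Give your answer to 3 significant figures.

C = D/d = 9.3/0.91 = 10.2198
K_W = (4C−1)/(4C−4) + 0.615/C = 39.879/36.879 + 0.0602 = 1.1415
τ_max = K·8FD/(πd³) → F_max = τ_allow·πd³/(8DK)
F_max = 527·π·0.91³/(8·9.3·1.1415) = 1247.6/84.929 = 14.69 N

14.7 N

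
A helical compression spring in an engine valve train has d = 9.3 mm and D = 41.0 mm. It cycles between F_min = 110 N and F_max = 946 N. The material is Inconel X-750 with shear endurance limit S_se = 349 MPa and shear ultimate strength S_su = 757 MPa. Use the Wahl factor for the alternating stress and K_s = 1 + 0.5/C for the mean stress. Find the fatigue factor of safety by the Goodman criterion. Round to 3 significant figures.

C = D/d = 41.0/9.3 = 4.4086; K_W = (4C−1)/(4C−4)+0.615/C = 1.3595; K_s = 1+0.5/C = 1.1134
F_a = (F_max−F_min)/2 = 418 N; F_m = (F_max+F_min)/2 = 528 N
τ_a = K_W·8F_aD/(πd³) = 1.3595 × 54.256 = 73.763 MPa
τ_m = K_s·8F_mD/(πd³) = 1.1134 × 68.534 = 76.307 MPa
Goodman: 1/n_f = τ_a/S_se + τ_m/S_su = 73.763/349 + 76.307/757 = 0.21136 + 0.10080 = 0.31216
n_f = 1/0.31216 = 3.204

3.20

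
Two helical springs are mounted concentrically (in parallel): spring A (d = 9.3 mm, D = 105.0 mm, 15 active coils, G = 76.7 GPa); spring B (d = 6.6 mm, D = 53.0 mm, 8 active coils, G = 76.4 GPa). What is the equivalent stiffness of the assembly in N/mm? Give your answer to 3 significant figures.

k_A = Gd⁴/(8D³N_a) = (76.7×10³)(9.3⁴)/(8·105.0³·15) = 4.1303 N/mm
k_B = Gd⁴/(8D³N_a) = (76.4×10³)(6.6⁴)/(8·53.0³·8) = 15.215 N/mm
Parallel: k_eq = 4.1303 + 15.215 = 19.345 N/mm

19.3 N/mm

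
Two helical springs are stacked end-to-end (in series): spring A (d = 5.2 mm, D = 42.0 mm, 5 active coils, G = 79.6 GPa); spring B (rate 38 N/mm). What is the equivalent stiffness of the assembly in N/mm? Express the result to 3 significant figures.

k_A = Gd⁴/(8D³N_a) = (79.6×10³)(5.2⁴)/(8·42.0³·5) = 19.639 N/mm
Series: 1/k_eq = 1/19.639 + 1/38 = 0.077235; k_eq = 12.948 N/mm

12.9 N/mm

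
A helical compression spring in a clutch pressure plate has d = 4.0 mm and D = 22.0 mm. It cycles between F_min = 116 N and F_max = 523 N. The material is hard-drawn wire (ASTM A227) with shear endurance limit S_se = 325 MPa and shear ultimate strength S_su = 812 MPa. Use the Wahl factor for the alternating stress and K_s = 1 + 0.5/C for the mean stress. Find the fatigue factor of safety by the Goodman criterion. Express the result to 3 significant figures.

C = D/d = 22.0/4.0 = 5.5000; K_W = (4C−1)/(4C−4)+0.615/C = 1.2785; K_s = 1+0.5/C = 1.0909
F_a = (F_max−F_min)/2 = 203.5 N; F_m = (F_max+F_min)/2 = 319.5 N
τ_a = K_W·8F_aD/(πd³) = 1.2785 × 178.13 = 227.74 MPa
τ_m = K_s·8F_mD/(πd³) = 1.0909 × 279.68 = 305.1 MPa
Goodman: 1/n_f = τ_a/S_se + τ_m/S_su = 227.74/325 + 305.1/812 = 0.70074 + 0.37574 = 1.0765
n_f = 1/1.0765 = 0.929

0.929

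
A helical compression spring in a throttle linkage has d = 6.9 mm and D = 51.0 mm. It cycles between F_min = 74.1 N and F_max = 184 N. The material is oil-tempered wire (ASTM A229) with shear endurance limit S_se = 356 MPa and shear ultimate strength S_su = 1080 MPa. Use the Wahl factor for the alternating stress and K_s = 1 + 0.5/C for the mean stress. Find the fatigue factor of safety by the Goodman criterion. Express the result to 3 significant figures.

C = D/d = 51.0/6.9 = 7.3913; K_W = (4C−1)/(4C−4)+0.615/C = 1.2006; K_s = 1+0.5/C = 1.0676
F_a = (F_max−F_min)/2 = 54.95 N; F_m = (F_max+F_min)/2 = 129.05 N
τ_a = K_W·8F_aD/(πd³) = 1.2006 × 21.724 = 26.08 MPa
τ_m = K_s·8F_mD/(πd³) = 1.0676 × 51.018 = 54.469 MPa
Goodman: 1/n_f = τ_a/S_se + τ_m/S_su = 26.08/356 + 54.469/1080 = 0.07326 + 0.05043 = 0.12369
n_f = 1/0.12369 = 8.085

8.08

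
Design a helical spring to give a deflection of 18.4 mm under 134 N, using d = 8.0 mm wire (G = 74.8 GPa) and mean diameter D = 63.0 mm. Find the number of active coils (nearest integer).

21

Required rate k = F/δ = 134/18.4 = 7.2826 N/mm
N_a = Gd⁴/(8D³k) = (74.8×10³ × 8.0⁴)/(8 × 63.0³ × 7.2826)
    = 3.06381e+08 / 1.4568e+07 = 21.03 → 21 coils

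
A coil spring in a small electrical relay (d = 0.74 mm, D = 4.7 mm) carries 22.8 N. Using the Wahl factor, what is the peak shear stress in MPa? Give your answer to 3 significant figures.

Spring index C = D/d = 4.7/0.74 = 6.3514
K_W = (4C−1)/(4C−4) + 0.615/C = 24.405/21.405 + 0.0968 = 1.2370
τ₀ = 8FD/(πd³) = 8·22.8·4.7/(π·0.74³) = 857.28/1.273 = 673.41 MPa
τ_max = K·τ₀ = 1.2370 × 673.41 = 832.99 MPa

833 MPa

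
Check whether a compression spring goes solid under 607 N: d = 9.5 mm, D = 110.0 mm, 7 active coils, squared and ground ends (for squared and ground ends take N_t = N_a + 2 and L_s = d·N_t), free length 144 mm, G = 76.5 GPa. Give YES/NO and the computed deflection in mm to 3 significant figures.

YES, δ = 72.6 mm

k = Gd⁴/(8D³N_a) = (76.5×10³)(9.5⁴)/(8·110.0³·7) = 8.3597 N/mm
N_t = 9; L_s = 9.5·9 = 85.5 mm; δ_solid = L₀ − L_s = 144 − 85.5 = 58.5 mm
δ = F/k = 607/8.3597 = 72.61 mm
δ ≥ δ_solid → spring goes solid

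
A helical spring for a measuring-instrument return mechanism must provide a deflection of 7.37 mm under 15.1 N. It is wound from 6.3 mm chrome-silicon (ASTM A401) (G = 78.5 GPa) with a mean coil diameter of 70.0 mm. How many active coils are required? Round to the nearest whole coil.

22

Required rate k = F/δ = 15.1/7.37 = 2.0488 N/mm
N_a = Gd⁴/(8D³k) = (78.5×10³ × 6.3⁴)/(8 × 70.0³ × 2.0488)
    = 1.23661e+08 / 5.62204e+06 = 22 → 22 coils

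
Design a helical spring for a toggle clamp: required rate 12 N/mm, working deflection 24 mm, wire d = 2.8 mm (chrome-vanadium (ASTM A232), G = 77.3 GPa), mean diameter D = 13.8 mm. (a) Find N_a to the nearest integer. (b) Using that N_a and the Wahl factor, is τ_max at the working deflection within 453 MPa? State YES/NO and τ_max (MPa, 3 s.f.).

(a) 19 coils; (b) NO, τ_max = 601 MPa

N_a = Gd⁴/(8D³k) = (77.3×10³)(2.8⁴)/(8·13.8³·12) = 18.83 → N_a = 19
Actual rate k = Gd⁴/(8D³·19) = 11.894 N/mm
Working load F = kδ = 11.894·24 = 285.46 N
C = 13.8/2.8 = 4.9286; K_W = (4C−1)/(4C−4)+0.615/C = 1.3157
τ_max = K_W·8FD/(πd³) = 1.3157·456.97 = 601.23 MPa
τ_max > 453 MPa → exceeds allowable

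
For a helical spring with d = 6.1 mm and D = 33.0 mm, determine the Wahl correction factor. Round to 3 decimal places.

1.284

C = D/d = 33.0/6.1 = 5.4098
K_W = (4C−1)/(4C−4) + 0.615/C = 20.639/17.639 + 0.1137 = 1.2838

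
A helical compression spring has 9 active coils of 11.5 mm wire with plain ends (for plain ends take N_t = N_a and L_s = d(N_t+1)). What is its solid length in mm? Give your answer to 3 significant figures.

115 mm

plain ends: N_t = N_a = 9
L_s = d·(N_t+1) = 11.5 × 10 = 115 mm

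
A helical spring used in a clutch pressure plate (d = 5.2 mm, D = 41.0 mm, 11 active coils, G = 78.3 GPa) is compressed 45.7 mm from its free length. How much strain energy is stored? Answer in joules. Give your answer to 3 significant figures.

9.86 J

k = Gd⁴/(8D³N_a) = (78.3×10³)(5.2⁴)/(8·41.0³·11) = 9.4393 N/mm
U = ½kδ² = 0.5 × 9.4393 × 45.7² = 9857 N·mm = 9.857 J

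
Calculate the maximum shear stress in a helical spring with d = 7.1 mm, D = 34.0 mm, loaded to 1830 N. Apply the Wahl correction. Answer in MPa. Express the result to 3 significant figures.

Spring index C = D/d = 34.0/7.1 = 4.7887
K_W = (4C−1)/(4C−4) + 0.615/C = 18.155/15.155 + 0.1284 = 1.3264
τ₀ = 8FD/(πd³) = 8·1830·34.0/(π·7.1³) = 497760/1124.4 = 442.69 MPa
τ_max = K·τ₀ = 1.3264 × 442.69 = 587.17 MPa

587 MPa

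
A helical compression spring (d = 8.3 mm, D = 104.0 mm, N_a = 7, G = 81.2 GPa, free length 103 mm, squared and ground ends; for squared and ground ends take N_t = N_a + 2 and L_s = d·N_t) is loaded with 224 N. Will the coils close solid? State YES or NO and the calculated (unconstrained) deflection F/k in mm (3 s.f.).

YES, δ = 36.6 mm

k = Gd⁴/(8D³N_a) = (81.2×10³)(8.3⁴)/(8·104.0³·7) = 6.1176 N/mm
N_t = 9; L_s = 8.3·9 = 74.7 mm; δ_solid = L₀ − L_s = 103 − 74.7 = 28.3 mm
δ = F/k = 224/6.1176 = 36.616 mm
δ ≥ δ_solid → spring goes solid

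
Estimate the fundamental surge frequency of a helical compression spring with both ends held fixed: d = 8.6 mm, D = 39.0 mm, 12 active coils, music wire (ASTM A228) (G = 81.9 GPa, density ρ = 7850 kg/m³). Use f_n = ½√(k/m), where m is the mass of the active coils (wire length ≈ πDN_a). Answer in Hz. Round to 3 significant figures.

k = Gd⁴/(8D³N_a) = (81.9×10³)(8.6⁴)/(8·39.0³·12) = 78.671 N/mm = 78671 N/m
Wire length L = πDN_a = π·39.0·12 = 1470.3 mm
m = ρ·(πd²/4)·L = 7850 × 58.088×10⁻⁶ m² × 1.4703 m = 0.67043 kg
f_n = ½√(k/m) = 0.5·√(78671/0.67043) = 0.5·√(1.1734e+05) = 171.28 Hz

171 Hz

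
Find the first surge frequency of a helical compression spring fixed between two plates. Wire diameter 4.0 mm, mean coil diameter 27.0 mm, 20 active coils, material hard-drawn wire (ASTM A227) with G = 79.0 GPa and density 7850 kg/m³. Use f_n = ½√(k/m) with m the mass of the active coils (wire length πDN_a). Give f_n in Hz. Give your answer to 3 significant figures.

k = Gd⁴/(8D³N_a) = (79.0×10³)(4.0⁴)/(8·27.0³·20) = 6.4218 N/mm = 6421.8 N/m
Wire length L = πDN_a = π·27.0·20 = 1696.5 mm
m = ρ·(πd²/4)·L = 7850 × 12.566×10⁻⁶ m² × 1.6965 m = 0.16735 kg
f_n = ½√(k/m) = 0.5·√(6421.8/0.16735) = 0.5·√(38374) = 97.946 Hz

97.9 Hz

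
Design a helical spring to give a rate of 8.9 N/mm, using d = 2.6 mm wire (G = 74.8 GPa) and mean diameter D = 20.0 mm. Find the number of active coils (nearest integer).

N_a = Gd⁴/(8D³k) = (74.8×10³ × 2.6⁴)/(8 × 20.0³ × 8.9)
    = 3.41818e+06 / 569600 = 6.001 → 6 coils

6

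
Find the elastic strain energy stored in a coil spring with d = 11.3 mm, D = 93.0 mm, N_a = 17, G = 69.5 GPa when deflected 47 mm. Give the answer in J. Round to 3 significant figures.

k = Gd⁴/(8D³N_a) = (69.5×10³)(11.3⁴)/(8·93.0³·17) = 10.359 N/mm
U = ½kδ² = 0.5 × 10.359 × 47² = 11441 N·mm = 11.441 J

11.4 J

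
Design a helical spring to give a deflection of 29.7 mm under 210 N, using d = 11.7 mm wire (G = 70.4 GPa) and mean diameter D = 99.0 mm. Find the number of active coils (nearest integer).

24

Required rate k = F/δ = 210/29.7 = 7.0707 N/mm
N_a = Gd⁴/(8D³k) = (70.4×10³ × 11.7⁴)/(8 × 99.0³ × 7.0707)
    = 1.31922e+09 / 5.48856e+07 = 24.04 → 24 coils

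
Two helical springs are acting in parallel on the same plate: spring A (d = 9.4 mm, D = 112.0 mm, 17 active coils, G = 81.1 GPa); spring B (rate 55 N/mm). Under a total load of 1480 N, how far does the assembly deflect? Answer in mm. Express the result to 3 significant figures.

k_A = Gd⁴/(8D³N_a) = (81.1×10³)(9.4⁴)/(8·112.0³·17) = 3.3139 N/mm
Parallel: k_eq = 3.3139 + 55 = 58.314 N/mm
δ = F/k_eq = 1480/58.314 = 25.38 mm

25.4 mm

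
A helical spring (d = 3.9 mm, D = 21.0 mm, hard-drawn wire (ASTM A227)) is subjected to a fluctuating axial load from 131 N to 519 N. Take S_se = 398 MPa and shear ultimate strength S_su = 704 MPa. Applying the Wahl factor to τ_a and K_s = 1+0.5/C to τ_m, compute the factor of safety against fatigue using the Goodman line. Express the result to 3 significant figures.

C = D/d = 21.0/3.9 = 5.3846; K_W = (4C−1)/(4C−4)+0.615/C = 1.2853; K_s = 1+0.5/C = 1.0929
F_a = (F_max−F_min)/2 = 194 N; F_m = (F_max+F_min)/2 = 325 N
τ_a = K_W·8F_aD/(πd³) = 1.2853 × 174.89 = 224.78 MPa
τ_m = K_s·8F_mD/(πd³) = 1.0929 × 292.99 = 320.19 MPa
Goodman: 1/n_f = τ_a/S_se + τ_m/S_su = 224.78/398 + 320.19/704 = 0.56478 + 0.45482 = 1.0196
n_f = 1/1.0196 = 0.9808

0.981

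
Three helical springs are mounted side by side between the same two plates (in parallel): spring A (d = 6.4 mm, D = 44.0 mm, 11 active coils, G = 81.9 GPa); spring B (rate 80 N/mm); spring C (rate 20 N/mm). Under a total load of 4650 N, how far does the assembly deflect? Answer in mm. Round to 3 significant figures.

39.3 mm

k_A = Gd⁴/(8D³N_a) = (81.9×10³)(6.4⁴)/(8·44.0³·11) = 18.33 N/mm
Parallel: k_eq = 18.33 + 80 + 20 = 118.33 N/mm
δ = F/k_eq = 4650/118.33 = 39.297 mm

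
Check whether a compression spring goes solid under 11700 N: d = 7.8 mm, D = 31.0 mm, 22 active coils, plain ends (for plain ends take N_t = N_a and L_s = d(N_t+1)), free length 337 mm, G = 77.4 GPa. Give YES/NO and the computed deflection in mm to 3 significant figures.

k = Gd⁴/(8D³N_a) = (77.4×10³)(7.8⁴)/(8·31.0³·22) = 54.641 N/mm
N_t = 22; L_s = 7.8·23 = 179.4 mm; δ_solid = L₀ − L_s = 337 − 179.4 = 157.6 mm
δ = F/k = 11700/54.641 = 214.12 mm
δ ≥ δ_solid → spring goes solid

YES, δ = 214 mm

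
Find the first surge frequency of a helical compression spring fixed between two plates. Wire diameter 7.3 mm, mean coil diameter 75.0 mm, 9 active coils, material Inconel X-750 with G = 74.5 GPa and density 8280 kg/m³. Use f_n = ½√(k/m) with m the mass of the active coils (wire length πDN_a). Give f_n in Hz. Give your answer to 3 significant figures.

48.7 Hz

k = Gd⁴/(8D³N_a) = (74.5×10³)(7.3⁴)/(8·75.0³·9) = 6.9652 N/mm = 6965.2 N/m
Wire length L = πDN_a = π·75.0·9 = 2120.6 mm
m = ρ·(πd²/4)·L = 8280 × 41.854×10⁻⁶ m² × 2.1206 m = 0.73489 kg
f_n = ½√(k/m) = 0.5·√(6965.2/0.73489) = 0.5·√(9477.9) = 48.677 Hz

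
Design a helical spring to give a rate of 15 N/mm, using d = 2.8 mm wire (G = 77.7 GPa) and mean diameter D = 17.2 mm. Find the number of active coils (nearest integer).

N_a = Gd⁴/(8D³k) = (77.7×10³ × 2.8⁴)/(8 × 17.2³ × 15)
    = 4.77588e+06 / 610614 = 7.821 → 8 coils

8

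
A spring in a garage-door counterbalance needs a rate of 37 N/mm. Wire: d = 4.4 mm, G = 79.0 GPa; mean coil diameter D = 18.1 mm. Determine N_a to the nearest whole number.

N_a = Gd⁴/(8D³k) = (79.0×10³ × 4.4⁴)/(8 × 18.1³ × 37)
    = 2.961e+07 / 1.7552e+06 = 16.87 → 17 coils

17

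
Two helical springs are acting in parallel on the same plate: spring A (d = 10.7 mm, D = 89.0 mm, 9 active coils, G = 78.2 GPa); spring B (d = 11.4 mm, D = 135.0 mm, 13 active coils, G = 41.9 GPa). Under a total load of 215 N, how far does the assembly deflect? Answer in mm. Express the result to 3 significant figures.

k_A = Gd⁴/(8D³N_a) = (78.2×10³)(10.7⁴)/(8·89.0³·9) = 20.195 N/mm
k_B = Gd⁴/(8D³N_a) = (41.9×10³)(11.4⁴)/(8·135.0³·13) = 2.7657 N/mm
Parallel: k_eq = 20.195 + 2.7657 = 22.96 N/mm
δ = F/k_eq = 215/22.96 = 9.3639 mm

9.36 mm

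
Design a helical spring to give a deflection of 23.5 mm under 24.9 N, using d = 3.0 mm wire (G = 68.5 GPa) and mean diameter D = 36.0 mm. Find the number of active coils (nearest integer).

14

Required rate k = F/δ = 24.9/23.5 = 1.0596 N/mm
N_a = Gd⁴/(8D³k) = (68.5×10³ × 3.0⁴)/(8 × 36.0³ × 1.0596)
    = 5.5485e+06 / 395484 = 14.03 → 14 coils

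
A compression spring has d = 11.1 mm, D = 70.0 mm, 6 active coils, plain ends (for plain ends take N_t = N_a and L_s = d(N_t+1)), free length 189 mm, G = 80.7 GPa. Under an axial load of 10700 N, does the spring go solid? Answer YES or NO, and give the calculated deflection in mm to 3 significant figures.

k = Gd⁴/(8D³N_a) = (80.7×10³)(11.1⁴)/(8·70.0³·6) = 74.41 N/mm
N_t = 6; L_s = 11.1·7 = 77.7 mm; δ_solid = L₀ − L_s = 189 − 77.7 = 111.3 mm
δ = F/k = 10700/74.41 = 143.8 mm
δ ≥ δ_solid → spring goes solid

YES, δ = 144 mm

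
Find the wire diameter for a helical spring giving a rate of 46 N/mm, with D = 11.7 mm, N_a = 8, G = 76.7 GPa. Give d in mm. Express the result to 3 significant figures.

d = (8D³N_a·k / G)^(1/4) = (8·11.7³·8·46 / (76.7×10³))^0.25
  = (61.475)^0.25 = 2.8001 mm

2.80 mm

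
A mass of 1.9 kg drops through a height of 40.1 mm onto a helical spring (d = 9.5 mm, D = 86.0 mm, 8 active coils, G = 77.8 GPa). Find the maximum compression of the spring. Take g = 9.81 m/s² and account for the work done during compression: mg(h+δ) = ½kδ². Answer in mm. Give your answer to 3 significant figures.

k = Gd⁴/(8D³N_a) = (77.8×10³)(9.5⁴)/(8·86.0³·8) = 15.567 N/mm
W = mg = 1.9 × 9.81 = 18.639 N
½kδ² − Wδ − Wh = 0 → δ = (W + √(W² + 2kWh))/k
δ = (18.639 + √(347.41 + 23270))/15.567 = (18.639 + 153.68)/15.567 = 11.07 mm

11.1 mm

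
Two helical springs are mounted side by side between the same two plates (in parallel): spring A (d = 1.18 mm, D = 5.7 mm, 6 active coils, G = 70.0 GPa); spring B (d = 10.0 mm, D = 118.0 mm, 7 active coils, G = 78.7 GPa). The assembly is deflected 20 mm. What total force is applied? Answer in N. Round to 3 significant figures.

k_A = Gd⁴/(8D³N_a) = (70.0×10³)(1.18⁴)/(8·5.7³·6) = 15.267 N/mm
k_B = Gd⁴/(8D³N_a) = (78.7×10³)(10.0⁴)/(8·118.0³·7) = 8.5534 N/mm
Parallel: k_eq = 15.267 + 8.5534 = 23.821 N/mm
F = k_eq·δ = 23.821·20 = 476.41 N

476 N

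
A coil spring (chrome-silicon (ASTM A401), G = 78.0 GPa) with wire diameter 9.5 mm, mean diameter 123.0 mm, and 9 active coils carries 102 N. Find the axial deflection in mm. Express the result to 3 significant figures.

k = Gd⁴/(8D³N_a) = (78.0×10³)(9.5⁴)/(8·123.0³·9) = 4.7418 N/mm
δ = F/k = 102 / 4.7418 = 21.511 mm

21.5 mm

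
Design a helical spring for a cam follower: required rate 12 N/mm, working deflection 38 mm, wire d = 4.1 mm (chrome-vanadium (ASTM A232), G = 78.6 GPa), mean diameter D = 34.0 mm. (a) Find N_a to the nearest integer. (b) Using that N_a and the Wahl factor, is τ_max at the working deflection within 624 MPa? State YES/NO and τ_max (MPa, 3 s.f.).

(a) 6 coils; (b) NO, τ_max = 661 MPa

N_a = Gd⁴/(8D³k) = (78.6×10³)(4.1⁴)/(8·34.0³·12) = 5.886 → N_a = 6
Actual rate k = Gd⁴/(8D³·6) = 11.773 N/mm
Working load F = kδ = 11.773·38 = 447.37 N
C = 34.0/4.1 = 8.2927; K_W = (4C−1)/(4C−4)+0.615/C = 1.1770
τ_max = K_W·8FD/(πd³) = 1.1770·561.99 = 661.47 MPa
τ_max > 624 MPa → exceeds allowable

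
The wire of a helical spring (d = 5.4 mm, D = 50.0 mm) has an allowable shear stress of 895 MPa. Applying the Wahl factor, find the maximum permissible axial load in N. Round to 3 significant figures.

C = D/d = 50.0/5.4 = 9.2593
K_W = (4C−1)/(4C−4) + 0.615/C = 36.037/33.037 + 0.0664 = 1.1572
τ_max = K·8FD/(πd³) → F_max = τ_allow·πd³/(8DK)
F_max = 895·π·5.4³/(8·50.0·1.1572) = 4.4275e+05/462.89 = 956.48 N

956 N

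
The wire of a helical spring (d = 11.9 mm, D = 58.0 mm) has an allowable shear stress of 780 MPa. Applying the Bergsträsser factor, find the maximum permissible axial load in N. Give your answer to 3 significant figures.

C = D/d = 58.0/11.9 = 4.8739
K_B = (4C+2)/(4C−3) = 21.496/16.496 = 1.3031
τ_max = K·8FD/(πd³) → F_max = τ_allow·πd³/(8DK)
F_max = 780·π·11.9³/(8·58.0·1.3031) = 4.1294e+06/604.64 = 6829.5 N

6830 N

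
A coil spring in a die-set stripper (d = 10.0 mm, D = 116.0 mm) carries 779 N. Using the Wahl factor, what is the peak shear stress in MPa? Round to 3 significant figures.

Spring index C = D/d = 116.0/10.0 = 11.6000
K_W = (4C−1)/(4C−4) + 0.615/C = 45.400/42.400 + 0.0530 = 1.1238
τ₀ = 8FD/(πd³) = 8·779·116.0/(π·10.0³) = 722912/3141.6 = 230.11 MPa
τ_max = K·τ₀ = 1.1238 × 230.11 = 258.59 MPa

259 MPa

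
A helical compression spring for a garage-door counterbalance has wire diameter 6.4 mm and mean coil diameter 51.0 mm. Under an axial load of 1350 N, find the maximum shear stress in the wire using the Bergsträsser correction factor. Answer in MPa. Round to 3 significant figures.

Spring index C = D/d = 51.0/6.4 = 7.9688
K_B = (4C+2)/(4C−3) = 33.875/28.875 = 1.1732
τ₀ = 8FD/(πd³) = 8·1350·51.0/(π·6.4³) = 550800/823.55 = 668.81 MPa
τ_max = K·τ₀ = 1.1732 × 668.81 = 784.62 MPa

785 MPa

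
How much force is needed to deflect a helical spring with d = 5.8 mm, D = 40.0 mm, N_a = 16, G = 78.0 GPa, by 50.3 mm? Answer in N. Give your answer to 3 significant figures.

542 N

k = Gd⁴/(8D³N_a) = (78.0×10³)(5.8⁴)/(8·40.0³·16) = 10.775 N/mm
F = k·δ = 10.775 × 50.3 = 541.98 N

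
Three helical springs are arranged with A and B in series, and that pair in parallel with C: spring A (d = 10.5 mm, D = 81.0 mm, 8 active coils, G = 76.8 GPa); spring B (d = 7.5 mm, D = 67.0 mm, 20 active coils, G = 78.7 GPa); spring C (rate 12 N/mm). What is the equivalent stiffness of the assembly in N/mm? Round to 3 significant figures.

k_A = Gd⁴/(8D³N_a) = (76.8×10³)(10.5⁴)/(8·81.0³·8) = 27.446 N/mm
k_B = Gd⁴/(8D³N_a) = (78.7×10³)(7.5⁴)/(8·67.0³·20) = 5.1746 N/mm
Springs A,B series: k_AB = 1/(1/27.446+1/5.1746) = 4.3537 N/mm; parallel with C: k_eq = 4.3537+12 = 16.354 N/mm

16.4 N/mm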